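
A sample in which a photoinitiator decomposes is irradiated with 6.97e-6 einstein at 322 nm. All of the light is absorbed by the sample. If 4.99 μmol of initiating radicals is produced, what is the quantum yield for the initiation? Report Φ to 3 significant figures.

Φ = 0.716

Product: 4.99 μmol = 4.99e-6 mol.
Φ = 4.99e-6 mol / 6.97e-6 mol photons = 0.716.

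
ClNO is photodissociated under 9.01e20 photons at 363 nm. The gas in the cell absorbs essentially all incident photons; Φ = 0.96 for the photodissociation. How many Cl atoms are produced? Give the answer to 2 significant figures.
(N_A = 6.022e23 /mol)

8.6e20 atoms

Moles of photons: 9.01e20 / 6.022e23 = 0.001496 mol.
Product: Φ × n_abs = 0.96 × 0.001496 = 0.001436 mol.
As a count: 0.001436 × 6.022e23 = 8.6e20.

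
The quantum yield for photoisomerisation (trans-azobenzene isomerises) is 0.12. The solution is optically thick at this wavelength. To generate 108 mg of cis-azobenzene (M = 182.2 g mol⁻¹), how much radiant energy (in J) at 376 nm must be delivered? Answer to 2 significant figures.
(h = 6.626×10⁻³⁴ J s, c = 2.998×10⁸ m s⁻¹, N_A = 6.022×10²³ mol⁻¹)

Product: 108 mg / 182.2 g mol⁻¹ = 5.928×10⁻⁴ mol.
Photons that must be absorbed: 5.928×10⁻⁴ / 0.12 = 0.004940 mol.
Photon energy: hc/λ = 5.283×10⁻¹⁹ J; per mole, 3.181×10⁵ J mol⁻¹.
Energy required: 0.004940 × 3.181×10⁵ = 1600 J.

1600 J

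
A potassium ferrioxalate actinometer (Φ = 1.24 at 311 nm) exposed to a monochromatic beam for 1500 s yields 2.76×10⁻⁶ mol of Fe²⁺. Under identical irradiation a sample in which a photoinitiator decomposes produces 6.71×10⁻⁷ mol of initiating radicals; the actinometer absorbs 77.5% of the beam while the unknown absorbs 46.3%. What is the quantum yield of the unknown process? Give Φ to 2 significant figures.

Φ = 0.50

Photons absorbed by the actinometer: 2.76×10⁻⁶ / 1.24 = 2.226×10⁻⁶ mol.
Incident flux: 2.226×10⁻⁶ / 0.775 = 2.872×10⁻⁶ einstein.
Absorbed by unknown: 0.463 × 2.872×10⁻⁶ = 1.330×10⁻⁶ mol.
Φ(unknown) = 6.71×10⁻⁷ / 1.330×10⁻⁶ = 0.50.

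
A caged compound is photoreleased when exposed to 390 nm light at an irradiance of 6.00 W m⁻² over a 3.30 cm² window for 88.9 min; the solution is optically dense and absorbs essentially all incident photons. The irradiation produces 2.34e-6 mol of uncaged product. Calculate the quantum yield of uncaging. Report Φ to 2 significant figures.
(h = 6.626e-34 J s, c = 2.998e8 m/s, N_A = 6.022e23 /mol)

Photon energy at 390 nm: hc/λ = (6.626e-34)(2.998e8)/(390e-9) = 5.094e-19 J.
Energy delivered: (6.00 W m⁻²)(3.30e-4 m²)(5334 s) = 10.56 J.
Photons incident: 10.56 / 5.094e-19 = 2.073e19, i.e. 2.073e19/6.022e23 = 3.442e-5 mol.
Φ = 2.34e-6 mol / 3.442e-5 mol photons = 0.068.

Φ = 0.068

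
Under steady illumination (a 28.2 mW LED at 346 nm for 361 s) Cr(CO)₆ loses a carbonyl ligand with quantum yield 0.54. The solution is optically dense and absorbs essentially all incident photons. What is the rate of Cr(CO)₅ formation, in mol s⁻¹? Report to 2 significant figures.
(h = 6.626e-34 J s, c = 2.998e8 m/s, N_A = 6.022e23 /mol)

Photon energy at 346 nm: hc/λ = (6.626e-34)(2.998e8)/(346e-9) = 5.741e-19 J.
Energy delivered: (28.2 mW)(361 s) = 10.18 J.
Photons incident: 10.18 / 5.741e-19 = 1.773e19, i.e. 1.773e19/6.022e23 = 2.944e-5 mol.
Product formed: 0.54 × 2.944e-5 = 1.590e-5 mol.
Rate: 1.590e-5 / 361 s = 4.4e-8 mol s⁻¹.

4.4e-8 mol s⁻¹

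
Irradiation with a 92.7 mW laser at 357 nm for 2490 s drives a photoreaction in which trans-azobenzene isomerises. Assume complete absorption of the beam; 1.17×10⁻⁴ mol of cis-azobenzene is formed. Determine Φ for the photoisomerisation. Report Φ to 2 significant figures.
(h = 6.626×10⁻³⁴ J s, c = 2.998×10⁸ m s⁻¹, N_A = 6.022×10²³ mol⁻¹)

Φ = 0.17

Photon energy at 357 nm: hc/λ = (6.626×10⁻³⁴)(2.998×10⁸)/(357×10⁻⁹) = 5.564×10⁻¹⁹ J.
Energy delivered: (92.7 mW)(2490 s) = 230.8 J.
Photons incident: 230.8 / 5.564×10⁻¹⁹ = 4.148×10²⁰, i.e. 4.148×10²⁰/6.022×10²³ = 6.888×10⁻⁴ mol.
Φ = 1.17×10⁻⁴ mol / 6.888×10⁻⁴ mol photons = 0.17.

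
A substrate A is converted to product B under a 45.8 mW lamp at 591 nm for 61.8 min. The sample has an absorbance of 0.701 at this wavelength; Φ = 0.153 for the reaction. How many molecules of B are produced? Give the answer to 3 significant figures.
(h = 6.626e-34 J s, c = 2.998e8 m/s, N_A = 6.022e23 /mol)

Photon energy at 591 nm: hc/λ = (6.626e-34)(2.998e8)/(591e-9) = 3.361e-19 J.
Energy delivered: (45.8 mW)(3708 s) = 169.8 J.
Photons incident: 169.8 / 3.361e-19 = 5.052e20, i.e. 5.052e20/6.022e23 = 8.389e-4 mol.
Fraction absorbed: 1 − 10^(−0.701) = 0.8009.
Photons absorbed: 0.8009 × 8.389e-4 = 6.719e-4 mol.
Product: Φ × n_abs = 0.153 × 6.719e-4 = 1.028e-4 mol.
As a count: 1.028e-4 × 6.022e23 = 6.19e19.

6.19e19 molecules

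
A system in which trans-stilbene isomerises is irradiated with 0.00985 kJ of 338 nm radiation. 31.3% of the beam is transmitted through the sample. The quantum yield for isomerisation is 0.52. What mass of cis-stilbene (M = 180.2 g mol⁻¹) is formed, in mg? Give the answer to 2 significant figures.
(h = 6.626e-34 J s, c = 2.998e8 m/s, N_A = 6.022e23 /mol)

Photon energy at 338 nm: hc/λ = (6.626e-34)(2.998e8)/(338e-9) = 5.877e-19 J.
Incident energy: 0.00985 kJ = 9.85 J.
Photons incident: 9.85 / 5.877e-19 = 1.676e19, i.e. 1.676e19/6.022e23 = 2.783e-5 mol.
Fraction absorbed: 1 − 31.3/100 = 0.6870.
Photons absorbed: 0.6870 × 2.783e-5 = 1.912e-5 mol.
Product: Φ × n_abs = 0.52 × 1.912e-5 = 9.942e-6 mol.
Mass: 9.942e-6 × 180.2 = 0.001792 g = 1.8 mg.

1.8 mg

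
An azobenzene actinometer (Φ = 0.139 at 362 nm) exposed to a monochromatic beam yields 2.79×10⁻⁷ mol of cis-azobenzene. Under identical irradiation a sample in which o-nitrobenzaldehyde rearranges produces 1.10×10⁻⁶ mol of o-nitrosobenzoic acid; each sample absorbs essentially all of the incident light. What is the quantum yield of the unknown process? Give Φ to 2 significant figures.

Photons absorbed by the actinometer: 2.79×10⁻⁷ / 0.139 = 2.007×10⁻⁶ mol.
Φ(unknown) = 1.10×10⁻⁶ / 2.007×10⁻⁶ = 0.55.

Φ = 0.55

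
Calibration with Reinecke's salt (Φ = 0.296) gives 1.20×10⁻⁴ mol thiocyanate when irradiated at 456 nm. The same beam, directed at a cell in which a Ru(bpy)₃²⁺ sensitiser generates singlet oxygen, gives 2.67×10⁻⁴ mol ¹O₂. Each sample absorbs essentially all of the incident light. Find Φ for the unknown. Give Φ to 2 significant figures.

Photons absorbed by the actinometer: 1.20×10⁻⁴ / 0.296 = 4.054×10⁻⁴ mol.
Φ(unknown) = 2.67×10⁻⁴ / 4.054×10⁻⁴ = 0.66.

Φ = 0.66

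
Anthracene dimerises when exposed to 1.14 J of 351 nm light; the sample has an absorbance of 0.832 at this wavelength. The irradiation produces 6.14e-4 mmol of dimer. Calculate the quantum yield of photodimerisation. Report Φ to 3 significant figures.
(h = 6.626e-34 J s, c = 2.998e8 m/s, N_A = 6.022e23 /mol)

Φ = 0.215

Product: 6.14e-4 mmol = 6.14e-7 mol.
Photon energy at 351 nm: hc/λ = (6.626e-34)(2.998e8)/(351e-9) = 5.659e-19 J.
Photons incident: 1.14 / 5.659e-19 = 2.014e18, i.e. 2.014e18/6.022e23 = 3.344e-6 mol.
Fraction absorbed: 1 − 10^(−0.832) = 0.8528.
Photons absorbed: 0.8528 × 3.344e-6 = 2.852e-6 mol.
Φ = 6.14e-7 mol / 2.852e-6 mol photons = 0.215.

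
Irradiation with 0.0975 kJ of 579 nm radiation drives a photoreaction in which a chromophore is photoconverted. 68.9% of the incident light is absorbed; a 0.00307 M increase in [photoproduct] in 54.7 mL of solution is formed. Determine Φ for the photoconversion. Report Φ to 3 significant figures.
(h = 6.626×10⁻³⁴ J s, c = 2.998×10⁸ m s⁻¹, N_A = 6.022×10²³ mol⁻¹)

Product: (0.00307 M)(0.0547 L) = 1.679×10⁻⁴ mol.
Photon energy at 579 nm: hc/λ = (6.626×10⁻³⁴)(2.998×10⁸)/(579×10⁻⁹) = 3.431×10⁻¹⁹ J.
Incident energy: 0.0975 kJ = 97.5 J.
Photons incident: 97.5 / 3.431×10⁻¹⁹ = 2.842×10²⁰, i.e. 2.842×10²⁰/6.022×10²³ = 4.719×10⁻⁴ mol.
Photons absorbed: 0.689 × 4.719×10⁻⁴ = 3.251×10⁻⁴ mol.
Φ = 1.679×10⁻⁴ mol / 3.251×10⁻⁴ mol photons = 0.516.

Φ = 0.516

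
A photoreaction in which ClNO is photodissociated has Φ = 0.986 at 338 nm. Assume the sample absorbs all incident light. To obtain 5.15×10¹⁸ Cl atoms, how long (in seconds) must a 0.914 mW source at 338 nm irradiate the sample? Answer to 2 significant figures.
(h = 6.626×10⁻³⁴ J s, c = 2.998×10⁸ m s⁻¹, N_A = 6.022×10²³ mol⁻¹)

Product: 5.15×10¹⁸ / 6.022×10²³ = 8.552×10⁻⁶ mol.
Photons that must be absorbed: 8.552×10⁻⁶ / 0.986 = 8.673×10⁻⁶ mol.
Photon energy: hc/λ = 5.877×10⁻¹⁹ J; per mole, 3.539×10⁵ J mol⁻¹.
Energy required: 8.673×10⁻⁶ × 3.539×10⁵ = 3.069 J.
Time: 3.069 J / 0.000914 W = 3400 s.

t ≈ 3400 s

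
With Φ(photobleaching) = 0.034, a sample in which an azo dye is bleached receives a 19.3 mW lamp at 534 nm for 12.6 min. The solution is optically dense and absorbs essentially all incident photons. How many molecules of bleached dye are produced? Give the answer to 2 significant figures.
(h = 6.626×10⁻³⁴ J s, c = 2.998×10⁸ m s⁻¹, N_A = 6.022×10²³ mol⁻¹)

1.3×10¹⁸ molecules

Photon energy at 534 nm: hc/λ = (6.626×10⁻³⁴)(2.998×10⁸)/(534×10⁻⁹) = 3.720×10⁻¹⁹ J.
Energy delivered: (19.3 mW)(756 s) = 14.59 J.
Photons incident: 14.59 / 3.720×10⁻¹⁹ = 3.922×10¹⁹, i.e. 3.922×10¹⁹/6.022×10²³ = 6.513×10⁻⁵ mol.
Product: Φ × n_abs = 0.034 × 6.513×10⁻⁵ = 2.214×10⁻⁶ mol.
As a count: 2.214×10⁻⁶ × 6.022×10²³ = 1.3×10¹⁸.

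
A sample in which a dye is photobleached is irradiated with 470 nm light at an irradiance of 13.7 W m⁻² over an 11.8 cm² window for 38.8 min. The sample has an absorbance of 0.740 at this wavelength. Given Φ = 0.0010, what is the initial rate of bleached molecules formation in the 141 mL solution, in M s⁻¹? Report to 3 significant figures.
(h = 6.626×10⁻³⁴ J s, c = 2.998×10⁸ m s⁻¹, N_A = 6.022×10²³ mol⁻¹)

3.68×10⁻¹⁰ M s⁻¹

Photon energy at 470 nm: hc/λ = (6.626×10⁻³⁴)(2.998×10⁸)/(470×10⁻⁹) = 4.227×10⁻¹⁹ J.
Energy delivered: (13.7 W m⁻²)(11.8×10⁻⁴ m²)(2328 s) = 37.63 J.
Photons incident: 37.63 / 4.227×10⁻¹⁹ = 8.902×10¹⁹, i.e. 8.902×10¹⁹/6.022×10²³ = 1.478×10⁻⁴ mol.
Fraction absorbed: 1 − 10^(−0.740) = 0.8180.
Photons absorbed: 0.8180 × 1.478×10⁻⁴ = 1.209×10⁻⁴ mol.
Product formed: 0.0010 × 1.209×10⁻⁴ = 1.209×10⁻⁷ mol.
Rate: 1.209×10⁻⁷ mol / (2328 s × 0.141 L) = 3.68×10⁻¹⁰ M s⁻¹.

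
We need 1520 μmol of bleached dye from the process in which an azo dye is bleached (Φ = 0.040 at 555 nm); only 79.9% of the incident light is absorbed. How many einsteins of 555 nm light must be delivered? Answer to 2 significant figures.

Product: 1520 μmol = 0.00152 mol.
Photons that must be absorbed: 0.00152 / 0.040 = 0.03800 mol.
Incident photons needed: 0.03800 / 0.799 = 0.04756 mol.

0.048 einstein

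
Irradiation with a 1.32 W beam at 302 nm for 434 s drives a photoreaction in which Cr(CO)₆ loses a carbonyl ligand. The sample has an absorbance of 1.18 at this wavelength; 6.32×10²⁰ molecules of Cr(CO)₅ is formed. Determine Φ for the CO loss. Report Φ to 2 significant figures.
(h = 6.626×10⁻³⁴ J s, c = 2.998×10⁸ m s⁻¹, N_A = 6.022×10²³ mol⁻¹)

Product: 6.32×10²⁰ / 6.022×10²³ = 0.001049 mol.
Photon energy at 302 nm: hc/λ = (6.626×10⁻³⁴)(2.998×10⁸)/(302×10⁻⁹) = 6.578×10⁻¹⁹ J.
Energy delivered: (1.32 W)(434 s) = 572.9 J.
Photons incident: 572.9 / 6.578×10⁻¹⁹ = 8.709×10²⁰, i.e. 8.709×10²⁰/6.022×10²³ = 0.001446 mol.
Fraction absorbed: 1 − 10^(−1.18) = 0.9339.
Photons absorbed: 0.9339 × 0.001446 = 0.001350 mol.
Φ = 0.001049 mol / 0.001350 mol photons = 0.78.

Φ = 0.78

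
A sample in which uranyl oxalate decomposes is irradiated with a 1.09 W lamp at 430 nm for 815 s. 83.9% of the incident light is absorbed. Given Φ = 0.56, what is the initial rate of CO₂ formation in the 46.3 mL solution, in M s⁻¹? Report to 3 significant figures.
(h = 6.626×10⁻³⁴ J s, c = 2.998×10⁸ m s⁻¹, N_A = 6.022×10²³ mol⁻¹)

Photon energy at 430 nm: hc/λ = (6.626×10⁻³⁴)(2.998×10⁸)/(430×10⁻⁹) = 4.620×10⁻¹⁹ J.
Energy delivered: (1.09 W)(815 s) = 888.4 J.
Photons incident: 888.4 / 4.620×10⁻¹⁹ = 1.923×10²¹, i.e. 1.923×10²¹/6.022×10²³ = 0.003193 mol.
Photons absorbed: 0.839 × 0.003193 = 0.002679 mol.
Product formed: 0.56 × 0.002679 = 0.001500 mol.
Rate: 0.001500 mol / (815 s × 0.0463 L) = 3.98×10⁻⁵ M s⁻¹.

3.98×10⁻⁵ M s⁻¹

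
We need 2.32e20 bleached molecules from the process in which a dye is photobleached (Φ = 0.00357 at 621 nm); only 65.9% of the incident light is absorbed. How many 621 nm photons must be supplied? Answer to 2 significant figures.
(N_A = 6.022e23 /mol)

Product: 2.32e20 / 6.022e23 = 3.853e-4 mol.
Photons that must be absorbed: 3.853e-4 / 0.00357 = 0.1079 mol.
Incident photons needed: 0.1079 / 0.659 = 0.1637 mol.
Photon count: 0.1637 × 6.022e23 = 9.9e22.

9.9e22 photons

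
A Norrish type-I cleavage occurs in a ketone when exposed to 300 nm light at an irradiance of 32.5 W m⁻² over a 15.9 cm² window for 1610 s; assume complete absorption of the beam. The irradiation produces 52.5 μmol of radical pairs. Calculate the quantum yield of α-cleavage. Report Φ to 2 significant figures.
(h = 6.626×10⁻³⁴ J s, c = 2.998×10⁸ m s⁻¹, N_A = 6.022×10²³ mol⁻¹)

Φ = 0.25

Product: 52.5 μmol = 5.25×10⁻⁵ mol.
Photon energy at 300 nm: hc/λ = (6.626×10⁻³⁴)(2.998×10⁸)/(300×10⁻⁹) = 6.622×10⁻¹⁹ J.
Energy delivered: (32.5 W m⁻²)(15.9×10⁻⁴ m²)(1610 s) = 83.20 J.
Photons incident: 83.20 / 6.622×10⁻¹⁹ = 1.256×10²⁰, i.e. 1.256×10²⁰/6.022×10²³ = 2.086×10⁻⁴ mol.
Φ = 5.25×10⁻⁵ mol / 2.086×10⁻⁴ mol photons = 0.25.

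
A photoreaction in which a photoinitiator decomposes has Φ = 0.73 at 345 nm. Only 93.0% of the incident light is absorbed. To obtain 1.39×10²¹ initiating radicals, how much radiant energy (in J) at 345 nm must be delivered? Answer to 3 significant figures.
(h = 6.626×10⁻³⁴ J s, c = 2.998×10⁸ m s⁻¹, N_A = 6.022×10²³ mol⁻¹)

Product: 1.39×10²¹ / 6.022×10²³ = 0.002308 mol.
Photons that must be absorbed: 0.002308 / 0.73 = 0.003162 mol.
Incident photons needed: 0.003162 / 0.930 = 0.003400 mol.
Photon energy: hc/λ = 5.758×10⁻¹⁹ J; per mole, 3.467×10⁵ J mol⁻¹.
Energy required: 0.003400 × 3.467×10⁵ = 1180 J.

1180 J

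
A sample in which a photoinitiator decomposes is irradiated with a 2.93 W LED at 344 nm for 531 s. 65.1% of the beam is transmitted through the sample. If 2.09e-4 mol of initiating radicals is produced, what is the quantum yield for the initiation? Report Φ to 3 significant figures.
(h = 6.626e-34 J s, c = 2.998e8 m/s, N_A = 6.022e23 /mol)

Photon energy at 344 nm: hc/λ = (6.626e-34)(2.998e8)/(344e-9) = 5.775e-19 J.
Energy delivered: (2.93 W)(531 s) = 1556 J.
Photons incident: 1556 / 5.775e-19 = 2.694e21, i.e. 2.694e21/6.022e23 = 0.004474 mol.
Fraction absorbed: 1 − 65.1/100 = 0.3490.
Photons absorbed: 0.3490 × 0.004474 = 0.001561 mol.
Φ = 2.09e-4 mol / 0.001561 mol photons = 0.134.

Φ = 0.134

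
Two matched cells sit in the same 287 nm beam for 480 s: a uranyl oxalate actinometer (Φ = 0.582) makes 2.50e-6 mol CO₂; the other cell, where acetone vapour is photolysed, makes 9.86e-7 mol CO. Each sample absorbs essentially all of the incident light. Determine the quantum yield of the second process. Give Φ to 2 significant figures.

Photons absorbed by the actinometer: 2.50e-6 / 0.582 = 4.296e-6 mol.
Φ(unknown) = 9.86e-7 / 4.296e-6 = 0.23.

Φ = 0.23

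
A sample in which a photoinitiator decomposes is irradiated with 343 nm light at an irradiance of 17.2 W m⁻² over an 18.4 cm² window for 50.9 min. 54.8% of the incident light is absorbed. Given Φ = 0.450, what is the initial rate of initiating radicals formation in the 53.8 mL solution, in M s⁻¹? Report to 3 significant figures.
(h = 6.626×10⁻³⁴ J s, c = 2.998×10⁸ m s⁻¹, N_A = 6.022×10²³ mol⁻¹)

Photon energy at 343 nm: hc/λ = (6.626×10⁻³⁴)(2.998×10⁸)/(343×10⁻⁹) = 5.791×10⁻¹⁹ J.
Energy delivered: (17.2 W m⁻²)(18.4×10⁻⁴ m²)(3054 s) = 96.65 J.
Photons incident: 96.65 / 5.791×10⁻¹⁹ = 1.669×10²⁰, i.e. 1.669×10²⁰/6.022×10²³ = 2.772×10⁻⁴ mol.
Photons absorbed: 0.548 × 2.772×10⁻⁴ = 1.519×10⁻⁴ mol.
Product formed: 0.450 × 1.519×10⁻⁴ = 6.836×10⁻⁵ mol.
Rate: 6.836×10⁻⁵ mol / (3054 s × 0.0538 L) = 4.16×10⁻⁷ M s⁻¹.

4.16×10⁻⁷ M s⁻¹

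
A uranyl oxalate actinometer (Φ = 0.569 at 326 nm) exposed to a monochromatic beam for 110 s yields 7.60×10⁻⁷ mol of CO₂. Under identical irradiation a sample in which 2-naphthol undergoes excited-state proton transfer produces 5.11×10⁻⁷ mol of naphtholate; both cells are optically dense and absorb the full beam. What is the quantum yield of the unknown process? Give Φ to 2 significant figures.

Φ = 0.38

Photons absorbed by the actinometer: 7.60×10⁻⁷ / 0.569 = 1.336×10⁻⁶ mol.
Φ(unknown) = 5.11×10⁻⁷ / 1.336×10⁻⁶ = 0.38.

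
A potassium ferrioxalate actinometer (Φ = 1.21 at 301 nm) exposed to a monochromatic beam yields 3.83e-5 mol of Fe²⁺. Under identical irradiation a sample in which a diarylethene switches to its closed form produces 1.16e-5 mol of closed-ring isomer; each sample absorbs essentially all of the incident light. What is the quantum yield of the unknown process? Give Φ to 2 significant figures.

Φ = 0.37

Photons absorbed by the actinometer: 3.83e-5 / 1.21 = 3.165e-5 mol.
Φ(unknown) = 1.16e-5 / 3.165e-5 = 0.37.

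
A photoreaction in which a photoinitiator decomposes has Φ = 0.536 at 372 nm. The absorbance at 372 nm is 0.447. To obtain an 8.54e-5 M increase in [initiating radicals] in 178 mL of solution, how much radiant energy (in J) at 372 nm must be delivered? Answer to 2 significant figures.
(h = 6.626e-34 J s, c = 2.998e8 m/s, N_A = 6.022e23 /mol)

Product: (8.54e-5 M)(0.178 L) = 1.520e-5 mol.
Photons that must be absorbed: 1.520e-5 / 0.536 = 2.836e-5 mol.
Fraction absorbed: 1 − 10^(−0.447) = 0.6427.
Incident photons needed: 2.836e-5 / 0.6427 = 4.413e-5 mol.
Photon energy: hc/λ = 5.340e-19 J; per mole, 3.216e5 J mol⁻¹.
Energy required: 4.413e-5 × 3.216e5 = 14 J.

14 J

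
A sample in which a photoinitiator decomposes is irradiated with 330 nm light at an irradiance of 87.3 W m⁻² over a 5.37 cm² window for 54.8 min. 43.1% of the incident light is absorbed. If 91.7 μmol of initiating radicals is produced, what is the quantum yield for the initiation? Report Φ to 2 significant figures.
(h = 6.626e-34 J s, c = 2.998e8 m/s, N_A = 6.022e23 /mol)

Product: 91.7 μmol = 9.17e-5 mol.
Photon energy at 330 nm: hc/λ = (6.626e-34)(2.998e8)/(330e-9) = 6.020e-19 J.
Energy delivered: (87.3 W m⁻²)(5.37e-4 m²)(3288 s) = 154.1 J.
Photons incident: 154.1 / 6.020e-19 = 2.560e20, i.e. 2.560e20/6.022e23 = 4.251e-4 mol.
Photons absorbed: 0.431 × 4.251e-4 = 1.832e-4 mol.
Φ = 9.17e-5 mol / 1.832e-4 mol photons = 0.50.

Φ = 0.50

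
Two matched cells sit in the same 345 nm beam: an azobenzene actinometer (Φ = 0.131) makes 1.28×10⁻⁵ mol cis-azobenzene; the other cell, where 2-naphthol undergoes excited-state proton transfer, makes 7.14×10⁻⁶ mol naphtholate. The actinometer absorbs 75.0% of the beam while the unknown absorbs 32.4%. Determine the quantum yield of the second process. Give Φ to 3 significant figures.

Photons absorbed by the actinometer: 1.28×10⁻⁵ / 0.131 = 9.771×10⁻⁵ mol.
Incident flux: 9.771×10⁻⁵ / 0.750 = 1.303×10⁻⁴ einstein.
Absorbed by unknown: 0.324 × 1.303×10⁻⁴ = 4.222×10⁻⁵ mol.
Φ(unknown) = 7.14×10⁻⁶ / 4.222×10⁻⁵ = 0.169.

Φ = 0.169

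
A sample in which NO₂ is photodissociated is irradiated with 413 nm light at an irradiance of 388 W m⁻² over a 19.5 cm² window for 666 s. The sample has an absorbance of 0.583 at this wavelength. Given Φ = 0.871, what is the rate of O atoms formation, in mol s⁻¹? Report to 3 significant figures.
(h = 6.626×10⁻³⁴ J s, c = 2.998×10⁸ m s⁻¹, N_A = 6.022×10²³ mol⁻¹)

Photon energy at 413 nm: hc/λ = (6.626×10⁻³⁴)(2.998×10⁸)/(413×10⁻⁹) = 4.810×10⁻¹⁹ J.
Energy delivered: (388 W m⁻²)(19.5×10⁻⁴ m²)(666 s) = 503.9 J.
Photons incident: 503.9 / 4.810×10⁻¹⁹ = 1.048×10²¹, i.e. 1.048×10²¹/6.022×10²³ = 0.001740 mol.
Fraction absorbed: 1 − 10^(−0.583) = 0.7388.
Photons absorbed: 0.7388 × 0.001740 = 0.001286 mol.
Product formed: 0.871 × 0.001286 = 0.001120 mol.
Rate: 0.001120 / 666 s = 1.68×10⁻⁶ mol s⁻¹.

1.68×10⁻⁶ mol s⁻¹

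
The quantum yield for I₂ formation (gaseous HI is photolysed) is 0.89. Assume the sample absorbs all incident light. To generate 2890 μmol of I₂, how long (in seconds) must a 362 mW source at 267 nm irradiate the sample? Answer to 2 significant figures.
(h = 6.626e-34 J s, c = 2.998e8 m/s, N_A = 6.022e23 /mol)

Product: 2890 μmol = 0.00289 mol.
Photons that must be absorbed: 0.00289 / 0.89 = 0.003247 mol.
Photon energy: hc/λ = 7.440e-19 J; per mole, 4.480e5 J mol⁻¹.
Energy required: 0.003247 × 4.480e5 = 1455 J.
Time: 1455 J / 0.362 W = 4000 s.

t ≈ 4000 s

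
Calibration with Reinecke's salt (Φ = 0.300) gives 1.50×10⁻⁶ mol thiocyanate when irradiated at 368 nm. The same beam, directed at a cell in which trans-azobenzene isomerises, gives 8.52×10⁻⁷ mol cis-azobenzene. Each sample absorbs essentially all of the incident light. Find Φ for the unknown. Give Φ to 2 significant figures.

Photons absorbed by the actinometer: 1.50×10⁻⁶ / 0.300 = 5.000×10⁻⁶ mol.
Φ(unknown) = 8.52×10⁻⁷ / 5.000×10⁻⁶ = 0.17.

Φ = 0.17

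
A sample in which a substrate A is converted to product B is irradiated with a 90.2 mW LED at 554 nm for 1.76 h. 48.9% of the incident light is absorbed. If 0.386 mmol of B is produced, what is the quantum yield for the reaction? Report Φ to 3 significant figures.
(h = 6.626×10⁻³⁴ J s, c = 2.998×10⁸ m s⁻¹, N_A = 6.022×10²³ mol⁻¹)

Product: 0.386 mmol = 3.86×10⁻⁴ mol.
Photon energy at 554 nm: hc/λ = (6.626×10⁻³⁴)(2.998×10⁸)/(554×10⁻⁹) = 3.586×10⁻¹⁹ J.
Energy delivered: (90.2 mW)(6336 s) = 571.5 J.
Photons incident: 571.5 / 3.586×10⁻¹⁹ = 1.594×10²¹, i.e. 1.594×10²¹/6.022×10²³ = 0.002647 mol.
Photons absorbed: 0.489 × 0.002647 = 0.001294 mol.
Φ = 3.86×10⁻⁴ mol / 0.001294 mol photons = 0.298.

Φ = 0.298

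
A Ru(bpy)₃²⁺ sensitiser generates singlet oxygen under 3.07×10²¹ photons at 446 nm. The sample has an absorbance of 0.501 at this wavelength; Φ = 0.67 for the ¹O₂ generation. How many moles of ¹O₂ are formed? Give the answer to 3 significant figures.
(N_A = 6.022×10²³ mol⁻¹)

0.00234 mol

Moles of photons: 3.07×10²¹ / 6.022×10²³ = 0.005098 mol.
Fraction absorbed: 1 − 10^(−0.501) = 0.6845.
Photons absorbed: 0.6845 × 0.005098 = 0.003490 mol.
Product: Φ × n_abs = 0.67 × 0.003490 = 0.002338 mol.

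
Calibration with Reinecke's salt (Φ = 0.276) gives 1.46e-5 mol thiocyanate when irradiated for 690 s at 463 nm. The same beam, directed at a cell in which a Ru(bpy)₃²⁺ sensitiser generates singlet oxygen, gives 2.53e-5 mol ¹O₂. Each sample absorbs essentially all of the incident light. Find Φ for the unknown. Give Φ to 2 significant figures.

Φ = 0.48

Photons absorbed by the actinometer: 1.46e-5 / 0.276 = 5.290e-5 mol.
Φ(unknown) = 2.53e-5 / 5.290e-5 = 0.48.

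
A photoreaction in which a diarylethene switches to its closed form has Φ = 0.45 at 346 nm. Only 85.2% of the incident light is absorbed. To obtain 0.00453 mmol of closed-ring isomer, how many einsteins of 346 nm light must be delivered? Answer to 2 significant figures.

1.2×10⁻⁵ einstein

Product: 0.00453 mmol = 4.53×10⁻⁶ mol.
Photons that must be absorbed: 4.53×10⁻⁶ / 0.45 = 1.007×10⁻⁵ mol.
Incident photons needed: 1.007×10⁻⁵ / 0.852 = 1.182×10⁻⁵ mol.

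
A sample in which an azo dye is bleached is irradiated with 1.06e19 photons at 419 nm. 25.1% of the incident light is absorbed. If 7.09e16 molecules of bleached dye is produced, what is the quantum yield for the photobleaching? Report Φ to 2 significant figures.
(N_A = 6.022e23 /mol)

Product: 7.09e16 / 6.022e23 = 1.177e-7 mol.
Moles of photons: 1.06e19 / 6.022e23 = 1.760e-5 mol.
Photons absorbed: 0.251 × 1.760e-5 = 4.418e-6 mol.
Φ = 1.177e-7 mol / 4.418e-6 mol photons = 0.027.

Φ = 0.027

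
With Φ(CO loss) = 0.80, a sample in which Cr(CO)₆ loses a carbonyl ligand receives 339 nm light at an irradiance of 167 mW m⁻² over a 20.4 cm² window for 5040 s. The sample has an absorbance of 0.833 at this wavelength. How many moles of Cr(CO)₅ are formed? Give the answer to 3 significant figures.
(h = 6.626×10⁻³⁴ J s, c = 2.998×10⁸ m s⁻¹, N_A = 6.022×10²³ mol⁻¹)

3.32×10⁻⁶ mol

Photon energy at 339 nm: hc/λ = (6.626×10⁻³⁴)(2.998×10⁸)/(339×10⁻⁹) = 5.860×10⁻¹⁹ J.
Energy delivered: (167 mW m⁻²)(20.4×10⁻⁴ m²)(5040 s) = 1.717 J.
Photons incident: 1.717 / 5.860×10⁻¹⁹ = 2.930×10¹⁸, i.e. 2.930×10¹⁸/6.022×10²³ = 4.865×10⁻⁶ mol.
Fraction absorbed: 1 − 10^(−0.833) = 0.8531.
Photons absorbed: 0.8531 × 4.865×10⁻⁶ = 4.150×10⁻⁶ mol.
Product: Φ × n_abs = 0.80 × 4.150×10⁻⁶ = 3.320×10⁻⁶ mol.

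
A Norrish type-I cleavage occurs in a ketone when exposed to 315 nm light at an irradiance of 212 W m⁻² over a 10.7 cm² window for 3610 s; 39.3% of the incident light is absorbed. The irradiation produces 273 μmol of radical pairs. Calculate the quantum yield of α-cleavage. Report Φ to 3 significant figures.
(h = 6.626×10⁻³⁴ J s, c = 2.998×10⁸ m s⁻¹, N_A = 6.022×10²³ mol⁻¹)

Φ = 0.322

Product: 273 μmol = 2.73×10⁻⁴ mol.
Photon energy at 315 nm: hc/λ = (6.626×10⁻³⁴)(2.998×10⁸)/(315×10⁻⁹) = 6.306×10⁻¹⁹ J.
Energy delivered: (212 W m⁻²)(10.7×10⁻⁴ m²)(3610 s) = 818.9 J.
Photons incident: 818.9 / 6.306×10⁻¹⁹ = 1.299×10²¹, i.e. 1.299×10²¹/6.022×10²³ = 0.002157 mol.
Photons absorbed: 0.393 × 0.002157 = 8.477×10⁻⁴ mol.
Φ = 2.73×10⁻⁴ mol / 8.477×10⁻⁴ mol photons = 0.322.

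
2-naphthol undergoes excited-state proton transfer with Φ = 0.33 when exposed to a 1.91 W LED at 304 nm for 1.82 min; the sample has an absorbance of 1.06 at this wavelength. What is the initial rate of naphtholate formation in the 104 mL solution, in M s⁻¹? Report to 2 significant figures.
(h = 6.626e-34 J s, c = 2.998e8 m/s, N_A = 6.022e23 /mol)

Photon energy at 304 nm: hc/λ = (6.626e-34)(2.998e8)/(304e-9) = 6.534e-19 J.
Energy delivered: (1.91 W)(109.2 s) = 208.6 J.
Photons incident: 208.6 / 6.534e-19 = 3.193e20, i.e. 3.193e20/6.022e23 = 5.302e-4 mol.
Fraction absorbed: 1 − 10^(−1.06) = 0.9129.
Photons absorbed: 0.9129 × 5.302e-4 = 4.840e-4 mol.
Product formed: 0.33 × 4.840e-4 = 1.597e-4 mol.
Rate: 1.597e-4 mol / (109.2 s × 0.104 L) = 1.4e-5 M s⁻¹.

1.4e-5 M s⁻¹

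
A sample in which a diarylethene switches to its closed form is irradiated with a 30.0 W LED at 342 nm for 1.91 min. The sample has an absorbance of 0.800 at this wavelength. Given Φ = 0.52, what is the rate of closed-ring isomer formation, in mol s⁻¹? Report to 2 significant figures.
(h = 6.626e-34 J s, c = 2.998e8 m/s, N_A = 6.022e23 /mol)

3.8e-5 mol s⁻¹

Photon energy at 342 nm: hc/λ = (6.626e-34)(2.998e8)/(342e-9) = 5.808e-19 J.
Energy delivered: (30.0 W)(114.6 s) = 3438 J.
Photons incident: 3438 / 5.808e-19 = 5.919e21, i.e. 5.919e21/6.022e23 = 0.009829 mol.
Fraction absorbed: 1 − 10^(−0.800) = 0.8415.
Photons absorbed: 0.8415 × 0.009829 = 0.008271 mol.
Product formed: 0.52 × 0.008271 = 0.004301 mol.
Rate: 0.004301 / 114.6 s = 3.8e-5 mol s⁻¹.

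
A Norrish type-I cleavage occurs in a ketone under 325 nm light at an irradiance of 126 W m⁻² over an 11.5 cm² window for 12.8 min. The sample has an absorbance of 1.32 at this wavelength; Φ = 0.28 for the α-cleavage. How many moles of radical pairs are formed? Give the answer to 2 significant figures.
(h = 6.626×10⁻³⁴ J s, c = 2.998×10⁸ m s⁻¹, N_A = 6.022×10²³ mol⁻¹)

8.1×10⁻⁵ mol

Photon energy at 325 nm: hc/λ = (6.626×10⁻³⁴)(2.998×10⁸)/(325×10⁻⁹) = 6.112×10⁻¹⁹ J.
Energy delivered: (126 W m⁻²)(11.5×10⁻⁴ m²)(768 s) = 111.3 J.
Photons incident: 111.3 / 6.112×10⁻¹⁹ = 1.821×10²⁰, i.e. 1.821×10²⁰/6.022×10²³ = 3.024×10⁻⁴ mol.
Fraction absorbed: 1 − 10^(−1.32) = 0.9521.
Photons absorbed: 0.9521 × 3.024×10⁻⁴ = 2.879×10⁻⁴ mol.
Product: Φ × n_abs = 0.28 × 2.879×10⁻⁴ = 8.061×10⁻⁵ mol.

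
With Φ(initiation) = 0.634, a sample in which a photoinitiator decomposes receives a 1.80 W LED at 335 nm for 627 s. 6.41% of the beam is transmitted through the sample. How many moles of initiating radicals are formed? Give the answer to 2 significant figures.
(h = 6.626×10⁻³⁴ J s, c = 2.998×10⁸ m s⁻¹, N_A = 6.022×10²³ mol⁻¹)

Photon energy at 335 nm: hc/λ = (6.626×10⁻³⁴)(2.998×10⁸)/(335×10⁻⁹) = 5.930×10⁻¹⁹ J.
Energy delivered: (1.80 W)(627 s) = 1129 J.
Photons incident: 1129 / 5.930×10⁻¹⁹ = 1.904×10²¹, i.e. 1.904×10²¹/6.022×10²³ = 0.003162 mol.
Fraction absorbed: 1 − 6.41/100 = 0.9359.
Photons absorbed: 0.9359 × 0.003162 = 0.002959 mol.
Product: Φ × n_abs = 0.634 × 0.002959 = 0.001876 mol.

0.0019 mol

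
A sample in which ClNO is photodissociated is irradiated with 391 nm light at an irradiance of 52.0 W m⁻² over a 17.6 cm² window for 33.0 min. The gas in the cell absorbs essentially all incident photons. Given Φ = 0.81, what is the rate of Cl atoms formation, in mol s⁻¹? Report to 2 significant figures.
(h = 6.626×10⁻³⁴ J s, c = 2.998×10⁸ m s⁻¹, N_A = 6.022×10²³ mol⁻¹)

2.4×10⁻⁷ mol s⁻¹

Photon energy at 391 nm: hc/λ = (6.626×10⁻³⁴)(2.998×10⁸)/(391×10⁻⁹) = 5.080×10⁻¹⁹ J.
Energy delivered: (52.0 W m⁻²)(17.6×10⁻⁴ m²)(1980 s) = 181.2 J.
Photons incident: 181.2 / 5.080×10⁻¹⁹ = 3.567×10²⁰, i.e. 3.567×10²⁰/6.022×10²³ = 5.923×10⁻⁴ mol.
Product formed: 0.81 × 5.923×10⁻⁴ = 4.798×10⁻⁴ mol.
Rate: 4.798×10⁻⁴ / 1980 s = 2.4×10⁻⁷ mol s⁻¹.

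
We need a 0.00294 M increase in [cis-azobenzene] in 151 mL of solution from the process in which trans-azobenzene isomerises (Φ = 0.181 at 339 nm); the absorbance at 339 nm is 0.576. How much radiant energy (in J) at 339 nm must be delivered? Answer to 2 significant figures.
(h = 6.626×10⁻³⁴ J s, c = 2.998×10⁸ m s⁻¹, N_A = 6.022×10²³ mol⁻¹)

1200 J

Product: (0.00294 M)(0.151 L) = 4.439×10⁻⁴ mol.
Photons that must be absorbed: 4.439×10⁻⁴ / 0.181 = 0.002452 mol.
Fraction absorbed: 1 − 10^(−0.576) = 0.7345.
Incident photons needed: 0.002452 / 0.7345 = 0.003338 mol.
Photon energy: hc/λ = 5.860×10⁻¹⁹ J; per mole, 3.529×10⁵ J mol⁻¹.
Energy required: 0.003338 × 3.529×10⁵ = 1200 J.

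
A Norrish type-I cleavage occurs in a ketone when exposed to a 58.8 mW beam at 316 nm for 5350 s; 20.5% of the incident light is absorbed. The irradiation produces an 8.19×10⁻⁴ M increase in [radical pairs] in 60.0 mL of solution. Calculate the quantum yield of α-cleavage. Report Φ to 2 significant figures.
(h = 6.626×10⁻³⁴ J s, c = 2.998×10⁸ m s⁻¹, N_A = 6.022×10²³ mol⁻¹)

Product: (8.19×10⁻⁴ M)(0.06 L) = 4.914×10⁻⁵ mol.
Photon energy at 316 nm: hc/λ = (6.626×10⁻³⁴)(2.998×10⁸)/(316×10⁻⁹) = 6.286×10⁻¹⁹ J.
Energy delivered: (58.8 mW)(5350 s) = 314.6 J.
Photons incident: 314.6 / 6.286×10⁻¹⁹ = 5.005×10²⁰, i.e. 5.005×10²⁰/6.022×10²³ = 8.311×10⁻⁴ mol.
Photons absorbed: 0.205 × 8.311×10⁻⁴ = 1.704×10⁻⁴ mol.
Φ = 4.914×10⁻⁵ mol / 1.704×10⁻⁴ mol photons = 0.29.

Φ = 0.29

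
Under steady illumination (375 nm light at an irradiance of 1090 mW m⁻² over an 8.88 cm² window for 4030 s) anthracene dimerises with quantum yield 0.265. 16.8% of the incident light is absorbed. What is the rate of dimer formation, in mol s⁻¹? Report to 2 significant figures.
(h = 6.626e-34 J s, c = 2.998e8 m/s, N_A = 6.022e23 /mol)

1.4e-10 mol s⁻¹

Photon energy at 375 nm: hc/λ = (6.626e-34)(2.998e8)/(375e-9) = 5.297e-19 J.
Energy delivered: (1090 mW m⁻²)(8.88e-4 m²)(4030 s) = 3.901 J.
Photons incident: 3.901 / 5.297e-19 = 7.365e18, i.e. 7.365e18/6.022e23 = 1.223e-5 mol.
Photons absorbed: 0.168 × 1.223e-5 = 2.055e-6 mol.
Product formed: 0.265 × 2.055e-6 = 5.446e-7 mol.
Rate: 5.446e-7 / 4030 s = 1.4e-10 mol s⁻¹.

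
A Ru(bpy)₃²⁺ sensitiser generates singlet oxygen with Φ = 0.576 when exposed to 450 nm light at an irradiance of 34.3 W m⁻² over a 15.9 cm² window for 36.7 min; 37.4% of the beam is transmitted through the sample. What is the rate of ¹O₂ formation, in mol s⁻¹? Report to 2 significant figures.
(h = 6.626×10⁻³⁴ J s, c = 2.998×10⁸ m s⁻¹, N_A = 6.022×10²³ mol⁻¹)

7.4×10⁻⁸ mol s⁻¹

Photon energy at 450 nm: hc/λ = (6.626×10⁻³⁴)(2.998×10⁸)/(450×10⁻⁹) = 4.414×10⁻¹⁹ J.
Energy delivered: (34.3 W m⁻²)(15.9×10⁻⁴ m²)(2202 s) = 120.1 J.
Photons incident: 120.1 / 4.414×10⁻¹⁹ = 2.721×10²⁰, i.e. 2.721×10²⁰/6.022×10²³ = 4.518×10⁻⁴ mol.
Fraction absorbed: 1 − 37.4/100 = 0.6260.
Photons absorbed: 0.6260 × 4.518×10⁻⁴ = 2.828×10⁻⁴ mol.
Product formed: 0.576 × 2.828×10⁻⁴ = 1.629×10⁻⁴ mol.
Rate: 1.629×10⁻⁴ / 2202 s = 7.4×10⁻⁸ mol s⁻¹.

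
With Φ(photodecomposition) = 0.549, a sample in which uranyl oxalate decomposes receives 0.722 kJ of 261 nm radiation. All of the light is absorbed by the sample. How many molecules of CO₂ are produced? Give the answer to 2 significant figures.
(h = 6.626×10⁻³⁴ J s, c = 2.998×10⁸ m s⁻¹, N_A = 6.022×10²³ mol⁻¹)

5.2×10²⁰ molecules

Photon energy at 261 nm: hc/λ = (6.626×10⁻³⁴)(2.998×10⁸)/(261×10⁻⁹) = 7.611×10⁻¹⁹ J.
Incident energy: 0.722 kJ = 722 J.
Photons incident: 722 / 7.611×10⁻¹⁹ = 9.486×10²⁰, i.e. 9.486×10²⁰/6.022×10²³ = 0.001575 mol.
Product: Φ × n_abs = 0.549 × 0.001575 = 8.647×10⁻⁴ mol.
As a count: 8.647×10⁻⁴ × 6.022×10²³ = 5.2×10²⁰.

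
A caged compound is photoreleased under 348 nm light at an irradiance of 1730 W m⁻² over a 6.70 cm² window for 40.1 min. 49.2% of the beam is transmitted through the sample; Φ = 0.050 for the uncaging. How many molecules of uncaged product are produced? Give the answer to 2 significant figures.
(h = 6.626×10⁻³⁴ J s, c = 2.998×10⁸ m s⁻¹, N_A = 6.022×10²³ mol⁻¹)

Photon energy at 348 nm: hc/λ = (6.626×10⁻³⁴)(2.998×10⁸)/(348×10⁻⁹) = 5.708×10⁻¹⁹ J.
Energy delivered: (1730 W m⁻²)(6.70×10⁻⁴ m²)(2406 s) = 2789 J.
Photons incident: 2789 / 5.708×10⁻¹⁹ = 4.886×10²¹, i.e. 4.886×10²¹/6.022×10²³ = 0.008114 mol.
Fraction absorbed: 1 − 49.2/100 = 0.5080.
Photons absorbed: 0.5080 × 0.008114 = 0.004122 mol.
Product: Φ × n_abs = 0.050 × 0.004122 = 2.061×10⁻⁴ mol.
As a count: 2.061×10⁻⁴ × 6.022×10²³ = 1.2×10²⁰.

1.2×10²⁰ molecules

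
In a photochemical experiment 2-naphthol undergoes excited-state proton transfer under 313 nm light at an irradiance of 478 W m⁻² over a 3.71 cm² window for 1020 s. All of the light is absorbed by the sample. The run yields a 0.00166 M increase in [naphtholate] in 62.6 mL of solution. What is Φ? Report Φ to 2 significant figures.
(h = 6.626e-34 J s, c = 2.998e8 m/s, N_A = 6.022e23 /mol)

Φ = 0.22

Product: (0.00166 M)(0.0626 L) = 1.039e-4 mol.
Photon energy at 313 nm: hc/λ = (6.626e-34)(2.998e8)/(313e-9) = 6.347e-19 J.
Energy delivered: (478 W m⁻²)(3.71e-4 m²)(1020 s) = 180.9 J.
Photons incident: 180.9 / 6.347e-19 = 2.850e20, i.e. 2.850e20/6.022e23 = 4.733e-4 mol.
Φ = 1.039e-4 mol / 4.733e-4 mol photons = 0.22.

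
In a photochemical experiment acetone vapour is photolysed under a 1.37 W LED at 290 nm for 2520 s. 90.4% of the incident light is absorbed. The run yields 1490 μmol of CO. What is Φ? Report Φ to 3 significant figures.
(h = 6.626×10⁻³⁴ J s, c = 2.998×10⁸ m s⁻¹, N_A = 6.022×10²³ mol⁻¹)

Product: 1490 μmol = 0.00149 mol.
Photon energy at 290 nm: hc/λ = (6.626×10⁻³⁴)(2.998×10⁸)/(290×10⁻⁹) = 6.850×10⁻¹⁹ J.
Energy delivered: (1.37 W)(2520 s) = 3452 J.
Photons incident: 3452 / 6.850×10⁻¹⁹ = 5.039×10²¹, i.e. 5.039×10²¹/6.022×10²³ = 0.008368 mol.
Photons absorbed: 0.904 × 0.008368 = 0.007565 mol.
Φ = 0.00149 mol / 0.007565 mol photons = 0.197.

Φ = 0.197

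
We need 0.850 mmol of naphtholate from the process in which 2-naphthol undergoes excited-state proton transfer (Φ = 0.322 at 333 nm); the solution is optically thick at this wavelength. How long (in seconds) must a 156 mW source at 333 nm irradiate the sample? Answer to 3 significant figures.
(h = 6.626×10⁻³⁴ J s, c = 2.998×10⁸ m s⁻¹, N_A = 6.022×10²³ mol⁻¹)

t ≈ 6080 s

Product: 0.850 mmol = 8.50×10⁻⁴ mol.
Photons that must be absorbed: 8.50×10⁻⁴ / 0.322 = 0.002640 mol.
Photon energy: hc/λ = 5.965×10⁻¹⁹ J; per mole, 3.592×10⁵ J mol⁻¹.
Energy required: 0.002640 × 3.592×10⁵ = 948.3 J.
Time: 948.3 J / 0.156 W = 6080 s.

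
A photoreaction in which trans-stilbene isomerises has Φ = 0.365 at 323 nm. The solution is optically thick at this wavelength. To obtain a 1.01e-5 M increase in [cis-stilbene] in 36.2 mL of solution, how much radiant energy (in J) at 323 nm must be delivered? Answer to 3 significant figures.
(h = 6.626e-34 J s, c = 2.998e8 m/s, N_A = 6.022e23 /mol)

0.371 J

Product: (1.01e-5 M)(0.0362 L) = 3.656e-7 mol.
Photons that must be absorbed: 3.656e-7 / 0.365 = 1.002e-6 mol.
Photon energy: hc/λ = 6.150e-19 J; per mole, 3.704e5 J mol⁻¹.
Energy required: 1.002e-6 × 3.704e5 = 0.371 J.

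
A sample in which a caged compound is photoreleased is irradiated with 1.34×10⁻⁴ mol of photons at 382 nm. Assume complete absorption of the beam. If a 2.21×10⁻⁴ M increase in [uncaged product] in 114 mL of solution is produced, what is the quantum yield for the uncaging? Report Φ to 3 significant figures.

Φ = 0.188

Product: (2.21×10⁻⁴ M)(0.114 L) = 2.519×10⁻⁵ mol.
Φ = 2.519×10⁻⁵ mol / 1.34×10⁻⁴ mol photons = 0.188.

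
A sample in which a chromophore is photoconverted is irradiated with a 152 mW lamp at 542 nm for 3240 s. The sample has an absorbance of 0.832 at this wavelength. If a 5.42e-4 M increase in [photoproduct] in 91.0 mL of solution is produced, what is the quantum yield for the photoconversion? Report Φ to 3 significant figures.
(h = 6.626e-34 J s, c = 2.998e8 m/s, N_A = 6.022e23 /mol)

Φ = 0.0259

Product: (5.42e-4 M)(0.091 L) = 4.932e-5 mol.
Photon energy at 542 nm: hc/λ = (6.626e-34)(2.998e8)/(542e-9) = 3.665e-19 J.
Energy delivered: (152 mW)(3240 s) = 492.5 J.
Photons incident: 492.5 / 3.665e-19 = 1.344e21, i.e. 1.344e21/6.022e23 = 0.002232 mol.
Fraction absorbed: 1 − 10^(−0.832) = 0.8528.
Photons absorbed: 0.8528 × 0.002232 = 0.001903 mol.
Φ = 4.932e-5 mol / 0.001903 mol photons = 0.0259.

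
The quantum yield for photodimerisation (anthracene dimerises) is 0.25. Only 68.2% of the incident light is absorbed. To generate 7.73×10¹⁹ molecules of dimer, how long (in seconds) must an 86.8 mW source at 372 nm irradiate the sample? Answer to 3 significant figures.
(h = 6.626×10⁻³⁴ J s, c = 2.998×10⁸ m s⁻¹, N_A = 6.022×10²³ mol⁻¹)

Product: 7.73×10¹⁹ / 6.022×10²³ = 1.284×10⁻⁴ mol.
Photons that must be absorbed: 1.284×10⁻⁴ / 0.25 = 5.136×10⁻⁴ mol.
Incident photons needed: 5.136×10⁻⁴ / 0.682 = 7.531×10⁻⁴ mol.
Photon energy: hc/λ = 5.340×10⁻¹⁹ J; per mole, 3.216×10⁵ J mol⁻¹.
Energy required: 7.531×10⁻⁴ × 3.216×10⁵ = 242.2 J.
Time: 242.2 J / 0.0868 W = 2790 s.

t ≈ 2790 s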